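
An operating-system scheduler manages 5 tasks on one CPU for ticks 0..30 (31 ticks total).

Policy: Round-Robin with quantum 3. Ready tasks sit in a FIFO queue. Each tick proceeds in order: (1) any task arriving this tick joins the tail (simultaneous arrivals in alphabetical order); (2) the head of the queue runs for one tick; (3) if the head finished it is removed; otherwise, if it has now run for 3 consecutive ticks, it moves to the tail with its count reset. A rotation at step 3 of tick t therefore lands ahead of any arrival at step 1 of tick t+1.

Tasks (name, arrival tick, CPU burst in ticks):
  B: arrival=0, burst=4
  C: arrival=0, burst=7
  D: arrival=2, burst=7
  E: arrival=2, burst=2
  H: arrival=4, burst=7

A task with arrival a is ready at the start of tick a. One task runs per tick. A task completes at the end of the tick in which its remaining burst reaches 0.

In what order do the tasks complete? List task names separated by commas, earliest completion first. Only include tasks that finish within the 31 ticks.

t=0: queue=[B,C] q_used=0 → run B
t=1: queue=[B,C] q_used=1 → run B
t=2: queue=[B,C,D,E] q_used=2 → run B
t=3: queue=[C,D,E,B] q_used=0 → run C
t=4: queue=[C,D,E,B,H] q_used=1 → run C
t=5: queue=[C,D,E,B,H] q_used=2 → run C
t=6: queue=[D,E,B,H,C] q_used=0 → run D
t=7: queue=[D,E,B,H,C] q_used=1 → run D
t=8: queue=[D,E,B,H,C] q_used=2 → run D
t=9: queue=[E,B,H,C,D] q_used=0 → run E
t=10: queue=[E,B,H,C,D] q_used=1 → run E
t=11: queue=[B,H,C,D] q_used=0 → run B
t=12: queue=[H,C,D] q_used=0 → run H
t=13: queue=[H,C,D] q_used=1 → run H
t=14: queue=[H,C,D] q_used=2 → run H
t=15: queue=[C,D,H] q_used=0 → run C
t=16: queue=[C,D,H] q_used=1 → run C
t=17: queue=[C,D,H] q_used=2 → run C
t=18: queue=[D,H,C] q_used=0 → run D
t=19: queue=[D,H,C] q_used=1 → run D
t=20: queue=[D,H,C] q_used=2 → run D
t=21: queue=[H,C,D] q_used=0 → run H
t=22: queue=[H,C,D] q_used=1 → run H
t=23: queue=[H,C,D] q_used=2 → run H
t=24: queue=[C,D,H] q_used=0 → run C
t=25: queue=[D,H] q_used=0 → run D
t=26: queue=[H] q_used=0 → run H
t=27: (idle)
t=28: (idle)
t=29: (idle)
t=30: (idle)

completion order = E, B, C, D, H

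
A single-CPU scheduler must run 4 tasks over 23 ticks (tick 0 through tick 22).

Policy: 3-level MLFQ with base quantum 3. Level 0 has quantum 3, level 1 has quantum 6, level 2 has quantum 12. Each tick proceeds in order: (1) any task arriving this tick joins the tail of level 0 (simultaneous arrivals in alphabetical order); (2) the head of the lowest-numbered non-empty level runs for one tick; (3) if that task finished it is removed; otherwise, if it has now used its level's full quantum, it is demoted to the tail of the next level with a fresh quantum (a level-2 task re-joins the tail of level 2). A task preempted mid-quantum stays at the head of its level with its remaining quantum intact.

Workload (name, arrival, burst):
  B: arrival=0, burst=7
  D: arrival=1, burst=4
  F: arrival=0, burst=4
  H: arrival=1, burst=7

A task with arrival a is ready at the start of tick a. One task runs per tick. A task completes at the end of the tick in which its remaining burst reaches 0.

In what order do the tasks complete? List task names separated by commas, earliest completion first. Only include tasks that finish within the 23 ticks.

completion order = B, F, D, H

t=0: L0/L1/L2 = BF/-/- → run B
t=1: L0/L1/L2 = BFDH/-/- → run B
t=2: L0/L1/L2 = BFDH/-/- → run B
t=3: L0/L1/L2 = FDH/B/- → run F
t=4: L0/L1/L2 = FDH/B/- → run F
t=5: L0/L1/L2 = FDH/B/- → run F
t=6: L0/L1/L2 = DH/BF/- → run D
t=7: L0/L1/L2 = DH/BF/- → run D
t=8: L0/L1/L2 = DH/BF/- → run D
t=9: L0/L1/L2 = H/BFD/- → run H
t=10: L0/L1/L2 = H/BFD/- → run H
t=11: L0/L1/L2 = H/BFD/- → run H
t=12: L0/L1/L2 = -/BFDH/- → run B
t=13: L0/L1/L2 = -/BFDH/- → run B
t=14: L0/L1/L2 = -/BFDH/- → run B
t=15: L0/L1/L2 = -/BFDH/- → run B
t=16: L0/L1/L2 = -/FDH/- → run F
t=17: L0/L1/L2 = -/DH/- → run D
t=18: L0/L1/L2 = -/H/- → run H
t=19: L0/L1/L2 = -/H/- → run H
t=20: L0/L1/L2 = -/H/- → run H
t=21: L0/L1/L2 = -/H/- → run H
t=22: (idle)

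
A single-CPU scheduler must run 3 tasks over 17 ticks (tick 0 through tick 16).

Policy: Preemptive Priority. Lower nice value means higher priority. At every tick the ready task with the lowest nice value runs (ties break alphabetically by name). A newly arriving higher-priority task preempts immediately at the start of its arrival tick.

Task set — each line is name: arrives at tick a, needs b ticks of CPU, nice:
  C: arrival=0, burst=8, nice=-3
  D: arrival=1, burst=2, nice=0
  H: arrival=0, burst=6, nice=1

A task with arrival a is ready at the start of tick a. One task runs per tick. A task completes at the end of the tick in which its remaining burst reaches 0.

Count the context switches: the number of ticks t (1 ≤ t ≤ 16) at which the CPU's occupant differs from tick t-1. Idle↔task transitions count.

t=0: ready={C,H} → run C
t=1: ready={C,D,H} → run C
t=2: ready={C,D,H} → run C
t=3: ready={C,D,H} → run C
t=4: ready={C,D,H} → run C
t=5: ready={C,D,H} → run C
t=6: ready={C,D,H} → run C
t=7: ready={C,D,H} → run C
t=8: ready={D,H} → run D
t=9: ready={D,H} → run D
t=10: ready={H} → run H
t=11: ready={H} → run H
t=12: ready={H} → run H
t=13: ready={H} → run H
t=14: ready={H} → run H
t=15: ready={H} → run H
t=16: (idle)

context switches = 3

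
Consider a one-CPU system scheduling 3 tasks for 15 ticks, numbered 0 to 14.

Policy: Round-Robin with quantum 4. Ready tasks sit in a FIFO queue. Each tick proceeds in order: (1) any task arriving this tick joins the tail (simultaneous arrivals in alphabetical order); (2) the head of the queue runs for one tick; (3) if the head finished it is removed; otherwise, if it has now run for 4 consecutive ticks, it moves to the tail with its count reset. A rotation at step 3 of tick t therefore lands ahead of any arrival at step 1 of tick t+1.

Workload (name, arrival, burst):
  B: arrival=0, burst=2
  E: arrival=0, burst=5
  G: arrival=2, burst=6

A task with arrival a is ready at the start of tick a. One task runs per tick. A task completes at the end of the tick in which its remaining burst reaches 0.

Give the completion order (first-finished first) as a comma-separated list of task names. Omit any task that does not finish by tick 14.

completion order = B, E, G

t=0: queue=[B,E] q_used=0 → run B
t=1: queue=[B,E] q_used=1 → run B
t=2: queue=[E,G] q_used=0 → run E
t=3: queue=[E,G] q_used=1 → run E
t=4: queue=[E,G] q_used=2 → run E
t=5: queue=[E,G] q_used=3 → run E
t=6: queue=[G,E] q_used=0 → run G
t=7: queue=[G,E] q_used=1 → run G
t=8: queue=[G,E] q_used=2 → run G
t=9: queue=[G,E] q_used=3 → run G
t=10: queue=[E,G] q_used=0 → run E
t=11: queue=[G] q_used=0 → run G
t=12: queue=[G] q_used=1 → run G
t=13: (idle)
t=14: (idle)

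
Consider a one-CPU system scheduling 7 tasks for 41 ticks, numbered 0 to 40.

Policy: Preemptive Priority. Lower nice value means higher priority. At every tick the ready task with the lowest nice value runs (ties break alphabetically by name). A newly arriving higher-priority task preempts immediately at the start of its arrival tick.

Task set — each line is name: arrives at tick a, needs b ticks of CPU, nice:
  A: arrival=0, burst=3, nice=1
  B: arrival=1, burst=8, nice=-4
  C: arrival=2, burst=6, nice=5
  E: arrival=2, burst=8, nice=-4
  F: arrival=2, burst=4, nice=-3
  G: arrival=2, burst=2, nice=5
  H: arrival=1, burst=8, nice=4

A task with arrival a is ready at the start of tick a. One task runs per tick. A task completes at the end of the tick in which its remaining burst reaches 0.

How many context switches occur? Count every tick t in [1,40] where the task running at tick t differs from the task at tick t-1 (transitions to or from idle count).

t=0: ready={A} → run A
t=1: ready={A,B,H} → run B
t=2: ready={A,B,C,E,F,G,H} → run B
t=3: ready={A,B,C,E,F,G,H} → run B
t=4: ready={A,B,C,E,F,G,H} → run B
t=5: ready={A,B,C,E,F,G,H} → run B
t=6: ready={A,B,C,E,F,G,H} → run B
t=7: ready={A,B,C,E,F,G,H} → run B
t=8: ready={A,B,C,E,F,G,H} → run B
t=9: ready={A,C,E,F,G,H} → run E
t=10: ready={A,C,E,F,G,H} → run E
t=11: ready={A,C,E,F,G,H} → run E
t=12: ready={A,C,E,F,G,H} → run E
t=13: ready={A,C,E,F,G,H} → run E
t=14: ready={A,C,E,F,G,H} → run E
t=15: ready={A,C,E,F,G,H} → run E
t=16: ready={A,C,E,F,G,H} → run E
t=17: ready={A,C,F,G,H} → run F
t=18: ready={A,C,F,G,H} → run F
t=19: ready={A,C,F,G,H} → run F
t=20: ready={A,C,F,G,H} → run F
t=21: ready={A,C,G,H} → run A
t=22: ready={A,C,G,H} → run A
t=23: ready={C,G,H} → run H
t=24: ready={C,G,H} → run H
t=25: ready={C,G,H} → run H
t=26: ready={C,G,H} → run H
t=27: ready={C,G,H} → run H
t=28: ready={C,G,H} → run H
t=29: ready={C,G,H} → run H
t=30: ready={C,G,H} → run H
t=31: ready={C,G} → run C
t=32: ready={C,G} → run C
t=33: ready={C,G} → run C
t=34: ready={C,G} → run C
t=35: ready={C,G} → run C
t=36: ready={C,G} → run C
t=37: ready={G} → run G
t=38: ready={G} → run G
t=39: (idle)
t=40: (idle)

context switches = 8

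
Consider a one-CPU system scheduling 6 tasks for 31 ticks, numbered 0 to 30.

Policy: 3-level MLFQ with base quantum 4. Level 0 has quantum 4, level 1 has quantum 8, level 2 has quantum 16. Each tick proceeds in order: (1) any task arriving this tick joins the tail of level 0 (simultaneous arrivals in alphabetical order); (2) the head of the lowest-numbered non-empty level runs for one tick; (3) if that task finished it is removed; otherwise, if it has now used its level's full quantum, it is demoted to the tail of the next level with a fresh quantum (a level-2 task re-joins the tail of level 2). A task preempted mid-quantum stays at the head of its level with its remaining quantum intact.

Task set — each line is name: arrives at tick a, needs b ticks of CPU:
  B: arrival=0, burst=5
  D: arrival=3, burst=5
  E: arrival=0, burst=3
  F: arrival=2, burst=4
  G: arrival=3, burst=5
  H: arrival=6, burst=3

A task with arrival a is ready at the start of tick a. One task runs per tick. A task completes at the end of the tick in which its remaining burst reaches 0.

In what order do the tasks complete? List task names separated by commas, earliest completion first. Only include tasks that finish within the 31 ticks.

completion order = E, F, H, B, D, G

t=0: L0/L1/L2 = BE/-/- → run B
t=1: L0/L1/L2 = BE/-/- → run B
t=2: L0/L1/L2 = BEF/-/- → run B
t=3: L0/L1/L2 = BEFDG/-/- → run B
t=4: L0/L1/L2 = EFDG/B/- → run E
t=5: L0/L1/L2 = EFDG/B/- → run E
t=6: L0/L1/L2 = EFDGH/B/- → run E
t=7: L0/L1/L2 = FDGH/B/- → run F
t=8: L0/L1/L2 = FDGH/B/- → run F
t=9: L0/L1/L2 = FDGH/B/- → run F
t=10: L0/L1/L2 = FDGH/B/- → run F
t=11: L0/L1/L2 = DGH/B/- → run D
t=12: L0/L1/L2 = DGH/B/- → run D
t=13: L0/L1/L2 = DGH/B/- → run D
t=14: L0/L1/L2 = DGH/B/- → run D
t=15: L0/L1/L2 = GH/BD/- → run G
t=16: L0/L1/L2 = GH/BD/- → run G
t=17: L0/L1/L2 = GH/BD/- → run G
t=18: L0/L1/L2 = GH/BD/- → run G
t=19: L0/L1/L2 = H/BDG/- → run H
t=20: L0/L1/L2 = H/BDG/- → run H
t=21: L0/L1/L2 = H/BDG/- → run H
t=22: L0/L1/L2 = -/BDG/- → run B
t=23: L0/L1/L2 = -/DG/- → run D
t=24: L0/L1/L2 = -/G/- → run G
t=25: (idle)
t=26: (idle)
t=27: (idle)
t=28: (idle)
t=29: (idle)
t=30: (idle)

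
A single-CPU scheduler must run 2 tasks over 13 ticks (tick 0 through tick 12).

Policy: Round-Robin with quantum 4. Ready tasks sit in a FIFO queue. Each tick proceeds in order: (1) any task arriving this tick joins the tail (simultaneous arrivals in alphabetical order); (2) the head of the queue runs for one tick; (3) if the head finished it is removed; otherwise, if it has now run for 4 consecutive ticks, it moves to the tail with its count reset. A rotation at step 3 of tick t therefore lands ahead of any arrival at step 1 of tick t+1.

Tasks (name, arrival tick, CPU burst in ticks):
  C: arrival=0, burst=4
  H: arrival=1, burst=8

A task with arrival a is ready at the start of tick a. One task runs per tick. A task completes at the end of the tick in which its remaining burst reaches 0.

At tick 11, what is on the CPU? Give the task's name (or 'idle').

running at tick 11 = H

t=0: queue=[C] q_used=0 → run C
t=1: queue=[C,H] q_used=1 → run C
t=2: queue=[C,H] q_used=2 → run C
t=3: queue=[C,H] q_used=3 → run C
t=4: queue=[H] q_used=0 → run H
t=5: queue=[H] q_used=1 → run H
t=6: queue=[H] q_used=2 → run H
t=7: queue=[H] q_used=3 → run H
t=8: queue=[H] q_used=0 → run H
t=9: queue=[H] q_used=1 → run H
t=10: queue=[H] q_used=2 → run H
t=11: queue=[H] q_used=3 → run H
t=12: (idle)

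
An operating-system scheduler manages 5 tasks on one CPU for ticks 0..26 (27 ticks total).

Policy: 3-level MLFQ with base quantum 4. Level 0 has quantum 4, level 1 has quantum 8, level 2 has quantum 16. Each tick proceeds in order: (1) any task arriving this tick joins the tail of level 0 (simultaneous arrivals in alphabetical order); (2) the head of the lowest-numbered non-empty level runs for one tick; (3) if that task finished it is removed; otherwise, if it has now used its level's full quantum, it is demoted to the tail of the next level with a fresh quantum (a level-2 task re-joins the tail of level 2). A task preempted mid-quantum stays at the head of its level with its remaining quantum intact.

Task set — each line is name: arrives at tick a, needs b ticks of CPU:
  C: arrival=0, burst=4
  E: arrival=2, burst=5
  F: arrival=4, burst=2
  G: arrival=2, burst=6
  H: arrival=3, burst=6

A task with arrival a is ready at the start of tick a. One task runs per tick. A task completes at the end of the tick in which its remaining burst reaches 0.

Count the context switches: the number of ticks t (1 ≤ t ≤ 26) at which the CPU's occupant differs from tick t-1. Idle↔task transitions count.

context switches = 8

t=0: L0/L1/L2 = C/-/- → run C
t=1: L0/L1/L2 = C/-/- → run C
t=2: L0/L1/L2 = CEG/-/- → run C
t=3: L0/L1/L2 = CEGH/-/- → run C
t=4: L0/L1/L2 = EGHF/-/- → run E
t=5: L0/L1/L2 = EGHF/-/- → run E
t=6: L0/L1/L2 = EGHF/-/- → run E
t=7: L0/L1/L2 = EGHF/-/- → run E
t=8: L0/L1/L2 = GHF/E/- → run G
t=9: L0/L1/L2 = GHF/E/- → run G
t=10: L0/L1/L2 = GHF/E/- → run G
t=11: L0/L1/L2 = GHF/E/- → run G
t=12: L0/L1/L2 = HF/EG/- → run H
t=13: L0/L1/L2 = HF/EG/- → run H
t=14: L0/L1/L2 = HF/EG/- → run H
t=15: L0/L1/L2 = HF/EG/- → run H
t=16: L0/L1/L2 = F/EGH/- → run F
t=17: L0/L1/L2 = F/EGH/- → run F
t=18: L0/L1/L2 = -/EGH/- → run E
t=19: L0/L1/L2 = -/GH/- → run G
t=20: L0/L1/L2 = -/GH/- → run G
t=21: L0/L1/L2 = -/H/- → run H
t=22: L0/L1/L2 = -/H/- → run H
t=23: (idle)
t=24: (idle)
t=25: (idle)
t=26: (idle)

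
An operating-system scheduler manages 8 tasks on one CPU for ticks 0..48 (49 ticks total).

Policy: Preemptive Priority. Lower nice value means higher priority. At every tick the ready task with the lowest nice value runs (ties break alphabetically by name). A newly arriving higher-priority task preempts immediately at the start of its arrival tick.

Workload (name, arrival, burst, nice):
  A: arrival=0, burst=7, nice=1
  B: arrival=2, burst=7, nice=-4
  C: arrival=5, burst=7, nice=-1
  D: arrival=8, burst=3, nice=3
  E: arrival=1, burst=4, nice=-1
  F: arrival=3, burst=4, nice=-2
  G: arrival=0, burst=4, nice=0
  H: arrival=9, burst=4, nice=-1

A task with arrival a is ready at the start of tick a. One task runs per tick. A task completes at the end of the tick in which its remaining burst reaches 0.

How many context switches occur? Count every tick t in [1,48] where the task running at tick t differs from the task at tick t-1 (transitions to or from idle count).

context switches = 10

t=0: ready={A,G} → run G
t=1: ready={A,E,G} → run E
t=2: ready={A,B,E,G} → run B
t=3: ready={A,B,E,F,G} → run B
t=4: ready={A,B,E,F,G} → run B
t=5: ready={A,B,C,E,F,G} → run B
t=6: ready={A,B,C,E,F,G} → run B
t=7: ready={A,B,C,E,F,G} → run B
t=8: ready={A,B,C,D,E,F,G} → run B
t=9: ready={A,C,D,E,F,G,H} → run F
t=10: ready={A,C,D,E,F,G,H} → run F
t=11: ready={A,C,D,E,F,G,H} → run F
t=12: ready={A,C,D,E,F,G,H} → run F
t=13: ready={A,C,D,E,G,H} → run C
t=14: ready={A,C,D,E,G,H} → run C
t=15: ready={A,C,D,E,G,H} → run C
t=16: ready={A,C,D,E,G,H} → run C
t=17: ready={A,C,D,E,G,H} → run C
t=18: ready={A,C,D,E,G,H} → run C
t=19: ready={A,C,D,E,G,H} → run C
t=20: ready={A,D,E,G,H} → run E
t=21: ready={A,D,E,G,H} → run E
t=22: ready={A,D,E,G,H} → run E
t=23: ready={A,D,G,H} → run H
t=24: ready={A,D,G,H} → run H
t=25: ready={A,D,G,H} → run H
t=26: ready={A,D,G,H} → run H
t=27: ready={A,D,G} → run G
t=28: ready={A,D,G} → run G
t=29: ready={A,D,G} → run G
t=30: ready={A,D} → run A
t=31: ready={A,D} → run A
t=32: ready={A,D} → run A
t=33: ready={A,D} → run A
t=34: ready={A,D} → run A
t=35: ready={A,D} → run A
t=36: ready={A,D} → run A
t=37: ready={D} → run D
t=38: ready={D} → run D
t=39: ready={D} → run D
t=40: (idle)
t=41: (idle)
t=42: (idle)
t=43: (idle)
t=44: (idle)
t=45: (idle)
t=46: (idle)
t=47: (idle)
t=48: (idle)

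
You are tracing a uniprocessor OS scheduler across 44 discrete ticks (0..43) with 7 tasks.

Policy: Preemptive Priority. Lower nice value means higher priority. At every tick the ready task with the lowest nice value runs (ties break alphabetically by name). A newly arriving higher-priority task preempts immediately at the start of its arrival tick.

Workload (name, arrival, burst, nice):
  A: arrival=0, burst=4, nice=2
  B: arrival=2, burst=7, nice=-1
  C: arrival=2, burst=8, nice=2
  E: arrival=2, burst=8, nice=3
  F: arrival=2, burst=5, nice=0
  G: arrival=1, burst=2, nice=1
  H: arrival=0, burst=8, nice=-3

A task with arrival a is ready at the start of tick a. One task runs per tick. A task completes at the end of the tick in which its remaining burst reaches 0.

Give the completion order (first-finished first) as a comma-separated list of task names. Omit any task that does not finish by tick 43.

completion order = H, B, F, G, A, C, E

t=0: ready={A,H} → run H
t=1: ready={A,G,H} → run H
t=2: ready={A,B,C,E,F,G,H} → run H
t=3: ready={A,B,C,E,F,G,H} → run H
t=4: ready={A,B,C,E,F,G,H} → run H
t=5: ready={A,B,C,E,F,G,H} → run H
t=6: ready={A,B,C,E,F,G,H} → run H
t=7: ready={A,B,C,E,F,G,H} → run H
t=8: ready={A,B,C,E,F,G} → run B
t=9: ready={A,B,C,E,F,G} → run B
t=10: ready={A,B,C,E,F,G} → run B
t=11: ready={A,B,C,E,F,G} → run B
t=12: ready={A,B,C,E,F,G} → run B
t=13: ready={A,B,C,E,F,G} → run B
t=14: ready={A,B,C,E,F,G} → run B
t=15: ready={A,C,E,F,G} → run F
t=16: ready={A,C,E,F,G} → run F
t=17: ready={A,C,E,F,G} → run F
t=18: ready={A,C,E,F,G} → run F
t=19: ready={A,C,E,F,G} → run F
t=20: ready={A,C,E,G} → run G
t=21: ready={A,C,E,G} → run G
t=22: ready={A,C,E} → run A
t=23: ready={A,C,E} → run A
t=24: ready={A,C,E} → run A
t=25: ready={A,C,E} → run A
t=26: ready={C,E} → run C
t=27: ready={C,E} → run C
t=28: ready={C,E} → run C
t=29: ready={C,E} → run C
t=30: ready={C,E} → run C
t=31: ready={C,E} → run C
t=32: ready={C,E} → run C
t=33: ready={C,E} → run C
t=34: ready={E} → run E
t=35: ready={E} → run E
t=36: ready={E} → run E
t=37: ready={E} → run E
t=38: ready={E} → run E
t=39: ready={E} → run E
t=40: ready={E} → run E
t=41: ready={E} → run E
t=42: (idle)
t=43: (idle)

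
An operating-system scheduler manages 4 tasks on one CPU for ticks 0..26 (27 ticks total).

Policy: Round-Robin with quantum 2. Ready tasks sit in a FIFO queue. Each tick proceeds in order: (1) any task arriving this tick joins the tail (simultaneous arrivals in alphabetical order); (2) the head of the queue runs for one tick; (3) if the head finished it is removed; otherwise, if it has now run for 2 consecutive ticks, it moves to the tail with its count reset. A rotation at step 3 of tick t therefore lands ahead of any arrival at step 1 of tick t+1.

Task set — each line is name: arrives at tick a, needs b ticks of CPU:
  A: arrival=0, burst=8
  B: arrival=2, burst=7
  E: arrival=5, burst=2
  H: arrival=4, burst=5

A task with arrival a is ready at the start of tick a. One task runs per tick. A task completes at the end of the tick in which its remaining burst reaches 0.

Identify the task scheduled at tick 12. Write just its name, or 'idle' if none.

t=0: queue=[A] q_used=0 → run A
t=1: queue=[A] q_used=1 → run A
t=2: queue=[A,B] q_used=0 → run A
t=3: queue=[A,B] q_used=1 → run A
t=4: queue=[B,A,H] q_used=0 → run B
t=5: queue=[B,A,H,E] q_used=1 → run B
t=6: queue=[A,H,E,B] q_used=0 → run A
t=7: queue=[A,H,E,B] q_used=1 → run A
t=8: queue=[H,E,B,A] q_used=0 → run H
t=9: queue=[H,E,B,A] q_used=1 → run H
t=10: queue=[E,B,A,H] q_used=0 → run E
t=11: queue=[E,B,A,H] q_used=1 → run E
t=12: queue=[B,A,H] q_used=0 → run B
t=13: queue=[B,A,H] q_used=1 → run B
t=14: queue=[A,H,B] q_used=0 → run A
t=15: queue=[A,H,B] q_used=1 → run A
t=16: queue=[H,B] q_used=0 → run H
t=17: queue=[H,B] q_used=1 → run H
t=18: queue=[B,H] q_used=0 → run B
t=19: queue=[B,H] q_used=1 → run B
t=20: queue=[H,B] q_used=0 → run H
t=21: queue=[B] q_used=0 → run B
t=22: (idle)
t=23: (idle)
t=24: (idle)
t=25: (idle)
t=26: (idle)

running at tick 12 = B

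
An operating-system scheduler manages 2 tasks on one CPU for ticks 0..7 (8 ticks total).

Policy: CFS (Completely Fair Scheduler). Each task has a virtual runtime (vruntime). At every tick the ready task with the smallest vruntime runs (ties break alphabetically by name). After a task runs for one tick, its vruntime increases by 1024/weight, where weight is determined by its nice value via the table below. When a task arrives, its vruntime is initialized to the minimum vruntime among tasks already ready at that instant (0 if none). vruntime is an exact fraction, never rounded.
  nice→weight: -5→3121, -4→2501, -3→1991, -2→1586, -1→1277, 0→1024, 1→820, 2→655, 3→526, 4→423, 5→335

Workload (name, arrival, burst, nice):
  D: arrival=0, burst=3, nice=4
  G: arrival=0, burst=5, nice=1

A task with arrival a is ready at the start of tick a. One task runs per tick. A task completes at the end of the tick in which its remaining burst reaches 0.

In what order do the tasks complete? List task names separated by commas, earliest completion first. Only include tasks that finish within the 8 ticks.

completion order = D, G

t=0: vr[D=0 G=0] → run D
t=1: vr[D=1024/423 G=0] → run G
t=2: vr[D=1024/423 G=256/205] → run G
t=3: vr[D=1024/423 G=512/205] → run D
t=4: vr[D=2048/423 G=512/205] → run G
t=5: vr[D=2048/423 G=768/205] → run G
t=6: vr[D=2048/423 G=1024/205] → run D
t=7: vr[G=1024/205] → run G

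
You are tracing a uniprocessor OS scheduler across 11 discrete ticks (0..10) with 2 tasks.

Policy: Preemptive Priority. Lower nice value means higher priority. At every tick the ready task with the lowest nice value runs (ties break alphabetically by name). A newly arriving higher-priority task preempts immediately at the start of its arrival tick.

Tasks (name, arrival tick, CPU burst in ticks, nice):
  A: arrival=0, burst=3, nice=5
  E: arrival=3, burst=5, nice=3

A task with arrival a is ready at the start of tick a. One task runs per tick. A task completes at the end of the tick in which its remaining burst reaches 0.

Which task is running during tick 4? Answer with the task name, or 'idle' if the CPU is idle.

running at tick 4 = E

t=0: ready={A} → run A
t=1: ready={A} → run A
t=2: ready={A} → run A
t=3: ready={E} → run E
t=4: ready={E} → run E
t=5: ready={E} → run E
t=6: ready={E} → run E
t=7: ready={E} → run E
t=8: (idle)
t=9: (idle)
t=10: (idle)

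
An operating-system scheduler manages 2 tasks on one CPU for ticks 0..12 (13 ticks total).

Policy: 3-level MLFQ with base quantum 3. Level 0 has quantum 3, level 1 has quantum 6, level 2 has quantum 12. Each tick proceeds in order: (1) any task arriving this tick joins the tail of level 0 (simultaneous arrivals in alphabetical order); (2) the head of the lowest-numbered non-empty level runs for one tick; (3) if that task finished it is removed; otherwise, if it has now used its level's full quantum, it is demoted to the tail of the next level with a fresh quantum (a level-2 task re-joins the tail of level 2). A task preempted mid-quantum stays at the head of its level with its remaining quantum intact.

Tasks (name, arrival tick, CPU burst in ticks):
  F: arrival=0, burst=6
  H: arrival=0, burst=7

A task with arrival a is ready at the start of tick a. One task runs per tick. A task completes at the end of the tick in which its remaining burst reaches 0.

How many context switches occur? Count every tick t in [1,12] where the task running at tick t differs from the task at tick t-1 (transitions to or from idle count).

t=0: L0/L1/L2 = FH/-/- → run F
t=1: L0/L1/L2 = FH/-/- → run F
t=2: L0/L1/L2 = FH/-/- → run F
t=3: L0/L1/L2 = H/F/- → run H
t=4: L0/L1/L2 = H/F/- → run H
t=5: L0/L1/L2 = H/F/- → run H
t=6: L0/L1/L2 = -/FH/- → run F
t=7: L0/L1/L2 = -/FH/- → run F
t=8: L0/L1/L2 = -/FH/- → run F
t=9: L0/L1/L2 = -/H/- → run H
t=10: L0/L1/L2 = -/H/- → run H
t=11: L0/L1/L2 = -/H/- → run H
t=12: L0/L1/L2 = -/H/- → run H

context switches = 3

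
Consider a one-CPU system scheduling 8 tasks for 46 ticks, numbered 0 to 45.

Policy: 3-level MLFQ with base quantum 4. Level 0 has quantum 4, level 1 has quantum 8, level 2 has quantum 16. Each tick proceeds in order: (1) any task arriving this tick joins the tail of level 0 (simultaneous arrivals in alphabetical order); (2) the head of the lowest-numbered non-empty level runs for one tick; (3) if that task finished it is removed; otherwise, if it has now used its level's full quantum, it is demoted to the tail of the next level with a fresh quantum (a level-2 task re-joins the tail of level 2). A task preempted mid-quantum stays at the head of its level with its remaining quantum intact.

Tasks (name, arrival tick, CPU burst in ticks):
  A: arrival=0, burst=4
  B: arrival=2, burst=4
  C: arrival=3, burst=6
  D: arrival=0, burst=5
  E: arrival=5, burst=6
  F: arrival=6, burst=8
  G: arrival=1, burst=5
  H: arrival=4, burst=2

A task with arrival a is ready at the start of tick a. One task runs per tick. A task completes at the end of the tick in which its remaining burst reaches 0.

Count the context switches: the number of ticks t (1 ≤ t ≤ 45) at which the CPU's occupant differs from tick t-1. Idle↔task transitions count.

t=0: L0/L1/L2 = AD/-/- → run A
t=1: L0/L1/L2 = ADG/-/- → run A
t=2: L0/L1/L2 = ADGB/-/- → run A
t=3: L0/L1/L2 = ADGBC/-/- → run A
t=4: L0/L1/L2 = DGBCH/-/- → run D
t=5: L0/L1/L2 = DGBCHE/-/- → run D
t=6: L0/L1/L2 = DGBCHEF/-/- → run D
t=7: L0/L1/L2 = DGBCHEF/-/- → run D
t=8: L0/L1/L2 = GBCHEF/D/- → run G
t=9: L0/L1/L2 = GBCHEF/D/- → run G
t=10: L0/L1/L2 = GBCHEF/D/- → run G
t=11: L0/L1/L2 = GBCHEF/D/- → run G
t=12: L0/L1/L2 = BCHEF/DG/- → run B
t=13: L0/L1/L2 = BCHEF/DG/- → run B
t=14: L0/L1/L2 = BCHEF/DG/- → run B
t=15: L0/L1/L2 = BCHEF/DG/- → run B
t=16: L0/L1/L2 = CHEF/DG/- → run C
t=17: L0/L1/L2 = CHEF/DG/- → run C
t=18: L0/L1/L2 = CHEF/DG/- → run C
t=19: L0/L1/L2 = CHEF/DG/- → run C
t=20: L0/L1/L2 = HEF/DGC/- → run H
t=21: L0/L1/L2 = HEF/DGC/- → run H
t=22: L0/L1/L2 = EF/DGC/- → run E
t=23: L0/L1/L2 = EF/DGC/- → run E
t=24: L0/L1/L2 = EF/DGC/- → run E
t=25: L0/L1/L2 = EF/DGC/- → run E
t=26: L0/L1/L2 = F/DGCE/- → run F
t=27: L0/L1/L2 = F/DGCE/- → run F
t=28: L0/L1/L2 = F/DGCE/- → run F
t=29: L0/L1/L2 = F/DGCE/- → run F
t=30: L0/L1/L2 = -/DGCEF/- → run D
t=31: L0/L1/L2 = -/GCEF/- → run G
t=32: L0/L1/L2 = -/CEF/- → run C
t=33: L0/L1/L2 = -/CEF/- → run C
t=34: L0/L1/L2 = -/EF/- → run E
t=35: L0/L1/L2 = -/EF/- → run E
t=36: L0/L1/L2 = -/F/- → run F
t=37: L0/L1/L2 = -/F/- → run F
t=38: L0/L1/L2 = -/F/- → run F
t=39: L0/L1/L2 = -/F/- → run F
t=40: (idle)
t=41: (idle)
t=42: (idle)
t=43: (idle)
t=44: (idle)
t=45: (idle)

context switches = 13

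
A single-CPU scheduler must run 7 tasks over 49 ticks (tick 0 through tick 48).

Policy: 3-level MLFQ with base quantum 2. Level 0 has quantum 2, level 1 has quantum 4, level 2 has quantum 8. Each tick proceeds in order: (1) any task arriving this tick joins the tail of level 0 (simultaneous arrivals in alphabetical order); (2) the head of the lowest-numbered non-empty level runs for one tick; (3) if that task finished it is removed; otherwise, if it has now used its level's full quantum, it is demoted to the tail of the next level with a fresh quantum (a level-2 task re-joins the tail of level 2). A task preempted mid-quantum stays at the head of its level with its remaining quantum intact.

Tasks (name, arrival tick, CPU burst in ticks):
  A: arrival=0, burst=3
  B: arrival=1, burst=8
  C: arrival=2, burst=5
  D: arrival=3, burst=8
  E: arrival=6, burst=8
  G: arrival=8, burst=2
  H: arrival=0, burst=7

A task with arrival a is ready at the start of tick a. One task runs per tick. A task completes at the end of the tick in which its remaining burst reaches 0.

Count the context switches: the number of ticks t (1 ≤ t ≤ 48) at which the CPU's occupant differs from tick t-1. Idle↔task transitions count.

t=0: L0/L1/L2 = AH/-/- → run A
t=1: L0/L1/L2 = AHB/-/- → run A
t=2: L0/L1/L2 = HBC/A/- → run H
t=3: L0/L1/L2 = HBCD/A/- → run H
t=4: L0/L1/L2 = BCD/AH/- → run B
t=5: L0/L1/L2 = BCD/AH/- → run B
t=6: L0/L1/L2 = CDE/AHB/- → run C
t=7: L0/L1/L2 = CDE/AHB/- → run C
t=8: L0/L1/L2 = DEG/AHBC/- → run D
t=9: L0/L1/L2 = DEG/AHBC/- → run D
t=10: L0/L1/L2 = EG/AHBCD/- → run E
t=11: L0/L1/L2 = EG/AHBCD/- → run E
t=12: L0/L1/L2 = G/AHBCDE/- → run G
t=13: L0/L1/L2 = G/AHBCDE/- → run G
t=14: L0/L1/L2 = -/AHBCDE/- → run A
t=15: L0/L1/L2 = -/HBCDE/- → run H
t=16: L0/L1/L2 = -/HBCDE/- → run H
t=17: L0/L1/L2 = -/HBCDE/- → run H
t=18: L0/L1/L2 = -/HBCDE/- → run H
t=19: L0/L1/L2 = -/BCDE/H → run B
t=20: L0/L1/L2 = -/BCDE/H → run B
t=21: L0/L1/L2 = -/BCDE/H → run B
t=22: L0/L1/L2 = -/BCDE/H → run B
t=23: L0/L1/L2 = -/CDE/HB → run C
t=24: L0/L1/L2 = -/CDE/HB → run C
t=25: L0/L1/L2 = -/CDE/HB → run C
t=26: L0/L1/L2 = -/DE/HB → run D
t=27: L0/L1/L2 = -/DE/HB → run D
t=28: L0/L1/L2 = -/DE/HB → run D
t=29: L0/L1/L2 = -/DE/HB → run D
t=30: L0/L1/L2 = -/E/HBD → run E
t=31: L0/L1/L2 = -/E/HBD → run E
t=32: L0/L1/L2 = -/E/HBD → run E
t=33: L0/L1/L2 = -/E/HBD → run E
t=34: L0/L1/L2 = -/-/HBDE → run H
t=35: L0/L1/L2 = -/-/BDE → run B
t=36: L0/L1/L2 = -/-/BDE → run B
t=37: L0/L1/L2 = -/-/DE → run D
t=38: L0/L1/L2 = -/-/DE → run D
t=39: L0/L1/L2 = -/-/E → run E
t=40: L0/L1/L2 = -/-/E → run E
t=41: (idle)
t=42: (idle)
t=43: (idle)
t=44: (idle)
t=45: (idle)
t=46: (idle)
t=47: (idle)
t=48: (idle)

context switches = 17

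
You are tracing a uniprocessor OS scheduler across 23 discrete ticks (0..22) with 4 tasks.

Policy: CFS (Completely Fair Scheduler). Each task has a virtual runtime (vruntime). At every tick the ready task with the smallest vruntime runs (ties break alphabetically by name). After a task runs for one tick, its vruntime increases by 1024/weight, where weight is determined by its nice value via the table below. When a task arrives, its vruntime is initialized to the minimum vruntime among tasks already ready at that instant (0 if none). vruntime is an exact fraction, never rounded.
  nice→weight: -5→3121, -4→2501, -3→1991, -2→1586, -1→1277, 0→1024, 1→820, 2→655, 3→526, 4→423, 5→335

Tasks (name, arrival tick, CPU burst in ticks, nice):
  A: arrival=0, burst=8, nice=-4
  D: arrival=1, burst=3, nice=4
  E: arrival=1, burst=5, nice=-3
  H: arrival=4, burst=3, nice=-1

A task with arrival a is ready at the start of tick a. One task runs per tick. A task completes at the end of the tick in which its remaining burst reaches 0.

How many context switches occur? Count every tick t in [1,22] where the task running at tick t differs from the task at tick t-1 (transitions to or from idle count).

t=0: vr[A=0] → run A
t=1: vr[A=1024/2501 D=1024/2501 E=1024/2501] → run A
t=2: vr[A=2048/2501 D=1024/2501 E=1024/2501] → run D
t=3: vr[A=2048/2501 D=2994176/1057923 E=1024/2501] → run E
t=4: vr[A=2048/2501 D=2994176/1057923 E=4599808/4979491 H=2048/2501] → run A
t=5: vr[A=3072/2501 D=2994176/1057923 E=4599808/4979491 H=2048/2501] → run H
t=6: vr[A=3072/2501 D=2994176/1057923 E=4599808/4979491 H=5176320/3193777] → run E
t=7: vr[A=3072/2501 D=2994176/1057923 E=7160832/4979491 H=5176320/3193777] → run A
t=8: vr[A=4096/2501 D=2994176/1057923 E=7160832/4979491 H=5176320/3193777] → run E
t=9: vr[A=4096/2501 D=2994176/1057923 E=9721856/4979491 H=5176320/3193777] → run H
t=10: vr[A=4096/2501 D=2994176/1057923 E=9721856/4979491 H=7737344/3193777] → run A
t=11: vr[A=5120/2501 D=2994176/1057923 E=9721856/4979491 H=7737344/3193777] → run E
t=12: vr[A=5120/2501 D=2994176/1057923 E=12282880/4979491 H=7737344/3193777] → run A
t=13: vr[A=6144/2501 D=2994176/1057923 E=12282880/4979491 H=7737344/3193777] → run H
t=14: vr[A=6144/2501 D=2994176/1057923 E=12282880/4979491] → run A
t=15: vr[A=7168/2501 D=2994176/1057923 E=12282880/4979491] → run E
t=16: vr[A=7168/2501 D=2994176/1057923] → run D
t=17: vr[A=7168/2501 D=5555200/1057923] → run A
t=18: vr[D=5555200/1057923] → run D
t=19: (idle)
t=20: (idle)
t=21: (idle)
t=22: (idle)

context switches = 18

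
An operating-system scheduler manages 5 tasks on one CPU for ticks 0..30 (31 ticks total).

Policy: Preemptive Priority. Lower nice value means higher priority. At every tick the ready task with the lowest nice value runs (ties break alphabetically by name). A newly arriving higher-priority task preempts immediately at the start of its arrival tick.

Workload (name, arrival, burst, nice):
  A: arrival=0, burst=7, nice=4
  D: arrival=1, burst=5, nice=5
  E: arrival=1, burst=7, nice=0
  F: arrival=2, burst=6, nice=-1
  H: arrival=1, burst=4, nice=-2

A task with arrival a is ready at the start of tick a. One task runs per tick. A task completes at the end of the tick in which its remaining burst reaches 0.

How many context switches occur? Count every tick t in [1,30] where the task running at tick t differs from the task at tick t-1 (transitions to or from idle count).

context switches = 6

t=0: ready={A} → run A
t=1: ready={A,D,E,H} → run H
t=2: ready={A,D,E,F,H} → run H
t=3: ready={A,D,E,F,H} → run H
t=4: ready={A,D,E,F,H} → run H
t=5: ready={A,D,E,F} → run F
t=6: ready={A,D,E,F} → run F
t=7: ready={A,D,E,F} → run F
t=8: ready={A,D,E,F} → run F
t=9: ready={A,D,E,F} → run F
t=10: ready={A,D,E,F} → run F
t=11: ready={A,D,E} → run E
t=12: ready={A,D,E} → run E
t=13: ready={A,D,E} → run E
t=14: ready={A,D,E} → run E
t=15: ready={A,D,E} → run E
t=16: ready={A,D,E} → run E
t=17: ready={A,D,E} → run E
t=18: ready={A,D} → run A
t=19: ready={A,D} → run A
t=20: ready={A,D} → run A
t=21: ready={A,D} → run A
t=22: ready={A,D} → run A
t=23: ready={A,D} → run A
t=24: ready={D} → run D
t=25: ready={D} → run D
t=26: ready={D} → run D
t=27: ready={D} → run D
t=28: ready={D} → run D
t=29: (idle)
t=30: (idle)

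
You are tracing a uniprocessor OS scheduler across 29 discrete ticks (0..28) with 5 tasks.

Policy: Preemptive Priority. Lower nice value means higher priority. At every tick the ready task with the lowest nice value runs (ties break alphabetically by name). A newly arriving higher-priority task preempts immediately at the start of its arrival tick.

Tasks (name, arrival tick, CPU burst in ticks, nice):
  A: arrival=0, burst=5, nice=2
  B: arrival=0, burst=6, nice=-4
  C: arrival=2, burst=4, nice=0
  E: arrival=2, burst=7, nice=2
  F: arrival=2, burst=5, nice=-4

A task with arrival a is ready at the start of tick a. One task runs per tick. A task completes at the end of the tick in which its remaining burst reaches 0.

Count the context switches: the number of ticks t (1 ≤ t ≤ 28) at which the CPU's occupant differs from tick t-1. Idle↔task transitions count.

context switches = 5

t=0: ready={A,B} → run B
t=1: ready={A,B} → run B
t=2: ready={A,B,C,E,F} → run B
t=3: ready={A,B,C,E,F} → run B
t=4: ready={A,B,C,E,F} → run B
t=5: ready={A,B,C,E,F} → run B
t=6: ready={A,C,E,F} → run F
t=7: ready={A,C,E,F} → run F
t=8: ready={A,C,E,F} → run F
t=9: ready={A,C,E,F} → run F
t=10: ready={A,C,E,F} → run F
t=11: ready={A,C,E} → run C
t=12: ready={A,C,E} → run C
t=13: ready={A,C,E} → run C
t=14: ready={A,C,E} → run C
t=15: ready={A,E} → run A
t=16: ready={A,E} → run A
t=17: ready={A,E} → run A
t=18: ready={A,E} → run A
t=19: ready={A,E} → run A
t=20: ready={E} → run E
t=21: ready={E} → run E
t=22: ready={E} → run E
t=23: ready={E} → run E
t=24: ready={E} → run E
t=25: ready={E} → run E
t=26: ready={E} → run E
t=27: (idle)
t=28: (idle)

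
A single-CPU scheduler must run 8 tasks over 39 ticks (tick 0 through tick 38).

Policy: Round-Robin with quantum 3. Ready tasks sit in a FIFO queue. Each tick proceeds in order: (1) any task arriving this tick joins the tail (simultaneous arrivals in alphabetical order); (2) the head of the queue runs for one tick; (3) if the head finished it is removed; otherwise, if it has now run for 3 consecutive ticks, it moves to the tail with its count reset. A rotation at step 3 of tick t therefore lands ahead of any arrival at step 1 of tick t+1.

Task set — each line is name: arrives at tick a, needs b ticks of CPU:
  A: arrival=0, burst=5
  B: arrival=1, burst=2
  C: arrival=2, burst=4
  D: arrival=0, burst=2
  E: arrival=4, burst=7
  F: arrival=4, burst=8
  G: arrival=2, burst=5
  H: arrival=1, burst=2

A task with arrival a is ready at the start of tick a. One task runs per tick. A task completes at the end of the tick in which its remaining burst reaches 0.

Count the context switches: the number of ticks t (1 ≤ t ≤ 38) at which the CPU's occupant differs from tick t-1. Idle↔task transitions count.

t=0: queue=[A,D] q_used=0 → run A
t=1: queue=[A,D,B,H] q_used=1 → run A
t=2: queue=[A,D,B,H,C,G] q_used=2 → run A
t=3: queue=[D,B,H,C,G,A] q_used=0 → run D
t=4: queue=[D,B,H,C,G,A,E,F] q_used=1 → run D
t=5: queue=[B,H,C,G,A,E,F] q_used=0 → run B
t=6: queue=[B,H,C,G,A,E,F] q_used=1 → run B
t=7: queue=[H,C,G,A,E,F] q_used=0 → run H
t=8: queue=[H,C,G,A,E,F] q_used=1 → run H
t=9: queue=[C,G,A,E,F] q_used=0 → run C
t=10: queue=[C,G,A,E,F] q_used=1 → run C
t=11: queue=[C,G,A,E,F] q_used=2 → run C
t=12: queue=[G,A,E,F,C] q_used=0 → run G
t=13: queue=[G,A,E,F,C] q_used=1 → run G
t=14: queue=[G,A,E,F,C] q_used=2 → run G
t=15: queue=[A,E,F,C,G] q_used=0 → run A
t=16: queue=[A,E,F,C,G] q_used=1 → run A
t=17: queue=[E,F,C,G] q_used=0 → run E
t=18: queue=[E,F,C,G] q_used=1 → run E
t=19: queue=[E,F,C,G] q_used=2 → run E
t=20: queue=[F,C,G,E] q_used=0 → run F
t=21: queue=[F,C,G,E] q_used=1 → run F
t=22: queue=[F,C,G,E] q_used=2 → run F
t=23: queue=[C,G,E,F] q_used=0 → run C
t=24: queue=[G,E,F] q_used=0 → run G
t=25: queue=[G,E,F] q_used=1 → run G
t=26: queue=[E,F] q_used=0 → run E
t=27: queue=[E,F] q_used=1 → run E
t=28: queue=[E,F] q_used=2 → run E
t=29: queue=[F,E] q_used=0 → run F
t=30: queue=[F,E] q_used=1 → run F
t=31: queue=[F,E] q_used=2 → run F
t=32: queue=[E,F] q_used=0 → run E
t=33: queue=[F] q_used=0 → run F
t=34: queue=[F] q_used=1 → run F
t=35: (idle)
t=36: (idle)
t=37: (idle)
t=38: (idle)

context switches = 15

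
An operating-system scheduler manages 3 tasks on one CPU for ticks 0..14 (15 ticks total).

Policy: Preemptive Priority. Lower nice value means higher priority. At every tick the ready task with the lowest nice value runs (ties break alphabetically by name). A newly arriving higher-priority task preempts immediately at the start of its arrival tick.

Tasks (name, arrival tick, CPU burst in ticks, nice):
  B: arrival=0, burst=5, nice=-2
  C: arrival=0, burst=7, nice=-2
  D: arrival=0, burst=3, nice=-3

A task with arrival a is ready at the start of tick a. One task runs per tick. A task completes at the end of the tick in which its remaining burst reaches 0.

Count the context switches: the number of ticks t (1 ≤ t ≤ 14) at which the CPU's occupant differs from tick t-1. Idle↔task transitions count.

context switches = 2

t=0: ready={B,C,D} → run D
t=1: ready={B,C,D} → run D
t=2: ready={B,C,D} → run D
t=3: ready={B,C} → run B
t=4: ready={B,C} → run B
t=5: ready={B,C} → run B
t=6: ready={B,C} → run B
t=7: ready={B,C} → run B
t=8: ready={C} → run C
t=9: ready={C} → run C
t=10: ready={C} → run C
t=11: ready={C} → run C
t=12: ready={C} → run C
t=13: ready={C} → run C
t=14: ready={C} → run C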